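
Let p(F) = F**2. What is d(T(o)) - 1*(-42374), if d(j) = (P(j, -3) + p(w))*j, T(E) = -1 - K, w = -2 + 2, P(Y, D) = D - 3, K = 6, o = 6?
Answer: 42416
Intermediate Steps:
P(Y, D) = -3 + D
w = 0
T(E) = -7 (T(E) = -1 - 1*6 = -1 - 6 = -7)
d(j) = -6*j (d(j) = ((-3 - 3) + 0**2)*j = (-6 + 0)*j = -6*j)
d(T(o)) - 1*(-42374) = -6*(-7) - 1*(-42374) = 42 + 42374 = 42416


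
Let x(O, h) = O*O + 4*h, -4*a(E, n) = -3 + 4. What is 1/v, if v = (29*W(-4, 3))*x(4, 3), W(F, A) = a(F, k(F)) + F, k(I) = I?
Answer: -1/3451 ≈ -0.00028977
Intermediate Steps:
a(E, n) = -¼ (a(E, n) = -(-3 + 4)/4 = -¼*1 = -¼)
W(F, A) = -¼ + F
x(O, h) = O² + 4*h
v = -3451 (v = (29*(-¼ - 4))*(4² + 4*3) = (29*(-17/4))*(16 + 12) = -493/4*28 = -3451)
1/v = 1/(-3451) = -1/3451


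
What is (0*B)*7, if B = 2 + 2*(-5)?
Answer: 0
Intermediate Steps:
B = -8 (B = 2 - 10 = -8)
(0*B)*7 = (0*(-8))*7 = 0*7 = 0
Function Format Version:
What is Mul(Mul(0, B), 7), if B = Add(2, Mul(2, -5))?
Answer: 0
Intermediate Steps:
B = -8 (B = Add(2, -10) = -8)
Mul(Mul(0, B), 7) = Mul(Mul(0, -8), 7) = Mul(0, 7) = 0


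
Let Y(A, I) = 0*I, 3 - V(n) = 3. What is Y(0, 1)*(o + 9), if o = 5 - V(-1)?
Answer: 0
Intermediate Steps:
V(n) = 0 (V(n) = 3 - 1*3 = 3 - 3 = 0)
Y(A, I) = 0
o = 5 (o = 5 - 1*0 = 5 + 0 = 5)
Y(0, 1)*(o + 9) = 0*(5 + 9) = 0*14 = 0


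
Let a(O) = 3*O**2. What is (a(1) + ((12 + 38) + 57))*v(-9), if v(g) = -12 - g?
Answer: -330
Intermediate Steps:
(a(1) + ((12 + 38) + 57))*v(-9) = (3*1**2 + ((12 + 38) + 57))*(-12 - 1*(-9)) = (3*1 + (50 + 57))*(-12 + 9) = (3 + 107)*(-3) = 110*(-3) = -330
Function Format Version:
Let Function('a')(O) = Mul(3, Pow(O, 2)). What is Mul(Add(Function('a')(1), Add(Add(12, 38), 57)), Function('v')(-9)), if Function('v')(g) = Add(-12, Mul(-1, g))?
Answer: -330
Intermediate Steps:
Mul(Add(Function('a')(1), Add(Add(12, 38), 57)), Function('v')(-9)) = Mul(Add(Mul(3, Pow(1, 2)), Add(Add(12, 38), 57)), Add(-12, Mul(-1, -9))) = Mul(Add(Mul(3, 1), Add(50, 57)), Add(-12, 9)) = Mul(Add(3, 107), -3) = Mul(110, -3) = -330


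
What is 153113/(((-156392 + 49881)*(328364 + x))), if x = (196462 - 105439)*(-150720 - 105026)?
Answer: 153113/2479409900898734 ≈ 6.1754e-11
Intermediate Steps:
x = -23278768158 (x = 91023*(-255746) = -23278768158)
153113/(((-156392 + 49881)*(328364 + x))) = 153113/(((-156392 + 49881)*(328364 - 23278768158))) = 153113/((-106511*(-23278439794))) = 153113/2479409900898734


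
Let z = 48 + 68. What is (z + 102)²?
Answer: 47524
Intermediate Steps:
z = 116
(z + 102)² = (116 + 102)² = 218² = 47524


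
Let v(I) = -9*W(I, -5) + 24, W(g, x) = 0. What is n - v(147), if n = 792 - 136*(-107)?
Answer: 15320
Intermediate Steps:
v(I) = 24 (v(I) = -9*0 + 24 = 0 + 24 = 24)
n = 15344 (n = 792 + 14552 = 15344)
n - v(147) = 15344 - 1*24 = 15344 - 24 = 15320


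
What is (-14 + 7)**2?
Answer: 49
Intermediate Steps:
(-14 + 7)**2 = (-7)**2 = 49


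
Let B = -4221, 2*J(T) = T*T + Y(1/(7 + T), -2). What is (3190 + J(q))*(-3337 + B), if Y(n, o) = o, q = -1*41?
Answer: -30454961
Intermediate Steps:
q = -41
J(T) = -1 + T²/2 (J(T) = (T*T - 2)/2 = (T² - 2)/2 = (-2 + T²)/2 = -1 + T²/2)
(3190 + J(q))*(-3337 + B) = (3190 + (-1 + (½)*(-41)²))*(-3337 - 4221) = (3190 + (-1 + (½)*1681))*(-7558) = (3190 + (-1 + 1681/2))*(-7558) = (3190 + 1679/2)*(-7558) = (8059/2)*(-7558) = -30454961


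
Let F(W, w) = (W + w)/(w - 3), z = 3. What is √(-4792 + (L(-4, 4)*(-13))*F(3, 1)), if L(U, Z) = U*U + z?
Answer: I*√4298 ≈ 65.559*I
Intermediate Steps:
L(U, Z) = 3 + U² (L(U, Z) = U*U + 3 = U² + 3 = 3 + U²)
F(W, w) = (W + w)/(-3 + w)
√(-4792 + (L(-4, 4)*(-13))*F(3, 1)) = √(-4792 + ((3 + (-4)²)*(-13))*((3 + 1)/(-3 + 1))) = √(-4792 + ((3 + 16)*(-13))*(4/(-2))) = √(-4792 + (19*(-13))*(-½*4)) = √(-4792 - 247*(-2)) = √(-4792 + 494) = √(-4298) = I*√4298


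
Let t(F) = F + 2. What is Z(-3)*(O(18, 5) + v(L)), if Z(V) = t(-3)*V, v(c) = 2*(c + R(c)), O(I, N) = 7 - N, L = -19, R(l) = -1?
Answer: -114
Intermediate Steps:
t(F) = 2 + F
v(c) = -2 + 2*c (v(c) = 2*(c - 1) = 2*(-1 + c) = -2 + 2*c)
Z(V) = -V (Z(V) = (2 - 3)*V = -V)
Z(-3)*(O(18, 5) + v(L)) = (-1*(-3))*((7 - 1*5) + (-2 + 2*(-19))) = 3*((7 - 5) + (-2 - 38)) = 3*(2 - 40) = 3*(-38) = -114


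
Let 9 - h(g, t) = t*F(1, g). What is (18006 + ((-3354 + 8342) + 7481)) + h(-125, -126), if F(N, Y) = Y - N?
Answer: 14608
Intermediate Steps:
h(g, t) = 9 - t*(-1 + g) (h(g, t) = 9 - t*(g - 1*1) = 9 - t*(g - 1) = 9 - t*(-1 + g))
(18006 + ((-3354 + 8342) + 7481)) + h(-125, -126) = (18006 + ((-3354 + 8342) + 7481)) + (9 - 1*(-126)*(-1 - 125)) = (18006 + (4988 + 7481)) + (9 - 1*(-126)*(-126)) = (18006 + 12469) + (9 - 15876) = 30475 - 15867 = 14608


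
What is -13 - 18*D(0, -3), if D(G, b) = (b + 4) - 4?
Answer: 41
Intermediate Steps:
D(G, b) = b (D(G, b) = (4 + b) - 4 = b)
-13 - 18*D(0, -3) = -13 - 18*(-3) = -13 + 54 = 41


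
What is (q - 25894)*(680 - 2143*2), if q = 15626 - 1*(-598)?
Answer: 34870020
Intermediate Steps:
q = 16224 (q = 15626 + 598 = 16224)
(q - 25894)*(680 - 2143*2) = (16224 - 25894)*(680 - 2143*2) = -9670*(680 - 4286) = -9670*(-3606) = 34870020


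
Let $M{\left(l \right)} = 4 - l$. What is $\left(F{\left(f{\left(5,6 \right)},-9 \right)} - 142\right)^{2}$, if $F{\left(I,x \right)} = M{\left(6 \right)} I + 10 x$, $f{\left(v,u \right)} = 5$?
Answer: $58564$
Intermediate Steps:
$F{\left(I,x \right)} = - 2 I + 10 x$ ($F{\left(I,x \right)} = \left(4 - 6\right) I + 10 x = - 2 I + 10 x$)
$\left(F{\left(f{\left(5,6 \right)},-9 \right)} - 142\right)^{2} = \left(\left(\left(-2\right) 5 + 10 \left(-9\right)\right) - 142\right)^{2} = \left(\left(-10 - 90\right) - 142\right)^{2} = \left(-100 - 142\right)^{2} = \left(-242\right)^{2} = 58564$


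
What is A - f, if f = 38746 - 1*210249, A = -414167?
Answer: -242664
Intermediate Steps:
f = -171503 (f = 38746 - 210249 = -171503)
A - f = -414167 - 1*(-171503) = -414167 + 171503 = -242664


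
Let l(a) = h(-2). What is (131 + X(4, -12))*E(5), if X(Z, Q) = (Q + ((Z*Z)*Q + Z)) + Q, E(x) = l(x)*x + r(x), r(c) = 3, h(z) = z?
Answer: 567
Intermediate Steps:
l(a) = -2
E(x) = 3 - 2*x (E(x) = -2*x + 3 = 3 - 2*x)
X(Z, Q) = Z + 2*Q + Q*Z**2 (X(Z, Q) = (Q + (Z**2*Q + Z)) + Q = (Q + (Q*Z**2 + Z)) + Q = (Q + (Z + Q*Z**2)) + Q = (Q + Z + Q*Z**2) + Q = Z + 2*Q + Q*Z**2)
(131 + X(4, -12))*E(5) = (131 + (4 + 2*(-12) - 12*4**2))*(3 - 2*5) = (131 + (4 - 24 - 12*16))*(3 - 10) = (131 + (4 - 24 - 192))*(-7) = (131 - 212)*(-7) = -81*(-7) = 567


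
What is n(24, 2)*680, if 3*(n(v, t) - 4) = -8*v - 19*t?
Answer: -148240/3 ≈ -49413.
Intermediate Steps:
n(v, t) = 4 - 19*t/3 - 8*v/3 (n(v, t) = 4 + (-8*v - 19*t)/3 = 4 + (-19*t - 8*v)/3 = 4 + (-19*t/3 - 8*v/3) = 4 - 19*t/3 - 8*v/3)
n(24, 2)*680 = (4 - 19/3*2 - 8/3*24)*680 = (4 - 38/3 - 64)*680 = -218/3*680 = -148240/3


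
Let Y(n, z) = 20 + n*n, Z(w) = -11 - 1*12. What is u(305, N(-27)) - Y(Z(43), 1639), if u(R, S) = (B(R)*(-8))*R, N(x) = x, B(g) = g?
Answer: -744749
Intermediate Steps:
u(R, S) = -8*R**2 (u(R, S) = (R*(-8))*R = (-8*R)*R = -8*R**2)
Z(w) = -23 (Z(w) = -11 - 12 = -23)
Y(n, z) = 20 + n**2
u(305, N(-27)) - Y(Z(43), 1639) = -8*305**2 - (20 + (-23)**2) = -8*93025 - (20 + 529) = -744200 - 1*549 = -744200 - 549 = -744749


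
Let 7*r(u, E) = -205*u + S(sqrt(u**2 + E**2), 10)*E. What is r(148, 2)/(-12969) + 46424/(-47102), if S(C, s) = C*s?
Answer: -126610696/194366403 - 40*sqrt(5477)/90783 ≈ -0.68401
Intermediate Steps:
r(u, E) = -205*u/7 + 10*E*sqrt(E**2 + u**2)/7 (r(u, E) = (-205*u + (sqrt(u**2 + E**2)*10)*E)/7 = (-205*u + (sqrt(E**2 + u**2)*10)*E)/7 = (-205*u + (10*sqrt(E**2 + u**2))*E)/7 = (-205*u + 10*E*sqrt(E**2 + u**2))/7 = -205*u/7 + 10*E*sqrt(E**2 + u**2)/7)
r(148, 2)/(-12969) + 46424/(-47102) = (-205/7*148 + (10/7)*2*sqrt(2**2 + 148**2))/(-12969) + 46424/(-47102) = (-30340/7 + (10/7)*2*sqrt(4 + 21904))*(-1/12969) + 46424*(-1/47102) = (-30340/7 + (10/7)*2*sqrt(21908))*(-1/12969) - 23212/23551 = (-30340/7 + (10/7)*2*(2*sqrt(5477)))*(-1/12969) - 23212/23551 = (-30340/7 + 40*sqrt(5477)/7)*(-1/12969) - 23212/23551 = (30340/90783 - 40*sqrt(5477)/90783) - 23212/23551 = -126610696/194366403 - 40*sqrt(5477)/90783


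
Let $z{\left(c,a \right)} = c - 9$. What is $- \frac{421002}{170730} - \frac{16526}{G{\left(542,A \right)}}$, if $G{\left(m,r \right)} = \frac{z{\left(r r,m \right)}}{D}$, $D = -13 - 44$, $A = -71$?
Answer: $\frac{4408502911}{23864260} \approx 184.73$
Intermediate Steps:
$z{\left(c,a \right)} = -9 + c$
$D = -57$ ($D = -13 - 44 = -57$)
$G{\left(m,r \right)} = \frac{3}{19} - \frac{r^{2}}{57}$ ($G{\left(m,r \right)} = \frac{-9 + r r}{-57} = \left(-9 + r^{2}\right) \left(- \frac{1}{57}\right) = \frac{3}{19} - \frac{r^{2}}{57}$)
$- \frac{421002}{170730} - \frac{16526}{G{\left(542,A \right)}} = - \frac{421002}{170730} - \frac{16526}{\frac{3}{19} - \frac{\left(-71\right)^{2}}{57}} = \left(-421002\right) \frac{1}{170730} - \frac{16526}{\frac{3}{19} - \frac{5041}{57}} = - \frac{23389}{9485} - \frac{16526}{\frac{3}{19} - \frac{5041}{57}} = - \frac{23389}{9485} - \frac{16526}{- \frac{5032}{57}} = - \frac{23389}{9485} - - \frac{470991}{2516} = - \frac{23389}{9485} + \frac{470991}{2516} = \frac{4408502911}{23864260}$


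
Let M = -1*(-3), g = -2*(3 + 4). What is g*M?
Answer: -42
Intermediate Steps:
g = -14 (g = -2*7 = -14)
M = 3
g*M = -14*3 = -42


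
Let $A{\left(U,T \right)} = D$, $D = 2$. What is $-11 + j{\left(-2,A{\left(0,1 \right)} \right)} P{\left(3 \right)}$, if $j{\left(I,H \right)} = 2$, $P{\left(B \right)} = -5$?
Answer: $-21$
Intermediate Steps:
$A{\left(U,T \right)} = 2$
$-11 + j{\left(-2,A{\left(0,1 \right)} \right)} P{\left(3 \right)} = -11 + 2 \left(-5\right) = -11 - 10 = -21$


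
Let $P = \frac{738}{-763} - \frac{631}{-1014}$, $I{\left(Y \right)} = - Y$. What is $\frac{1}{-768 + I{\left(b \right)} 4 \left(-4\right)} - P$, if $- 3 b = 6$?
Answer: $\frac{106364759}{309472800} \approx 0.3437$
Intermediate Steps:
$b = -2$ ($b = \left(- \frac{1}{3}\right) 6 = -2$)
$P = - \frac{266879}{773682}$ ($P = 738 \left(- \frac{1}{763}\right) - - \frac{631}{1014} = - \frac{738}{763} + \frac{631}{1014} = - \frac{266879}{773682} \approx -0.34495$)
$\frac{1}{-768 + I{\left(b \right)} 4 \left(-4\right)} - P = \frac{1}{-768 + \left(-1\right) \left(-2\right) 4 \left(-4\right)} - - \frac{266879}{773682} = \frac{1}{-768 + 2 \cdot 4 \left(-4\right)} + \frac{266879}{773682} = \frac{1}{-768 + 8 \left(-4\right)} + \frac{266879}{773682} = \frac{1}{-768 - 32} + \frac{266879}{773682} = \frac{1}{-800} + \frac{266879}{773682} = - \frac{1}{800} + \frac{266879}{773682} = \frac{106364759}{309472800}$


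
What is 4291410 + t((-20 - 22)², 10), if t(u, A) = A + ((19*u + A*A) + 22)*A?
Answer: 4627800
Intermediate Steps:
t(u, A) = A + A*(22 + A² + 19*u) (t(u, A) = A + ((19*u + A²) + 22)*A = A + ((A² + 19*u) + 22)*A = A + (22 + A² + 19*u)*A = A + A*(22 + A² + 19*u))
4291410 + t((-20 - 22)², 10) = 4291410 + 10*(23 + 10² + 19*(-20 - 22)²) = 4291410 + 10*(23 + 100 + 19*(-42)²) = 4291410 + 10*(23 + 100 + 19*1764) = 4291410 + 10*(23 + 100 + 33516) = 4291410 + 10*33639 = 4291410 + 336390 = 4627800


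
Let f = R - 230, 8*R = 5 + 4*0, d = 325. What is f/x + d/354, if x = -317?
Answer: 736895/448872 ≈ 1.6417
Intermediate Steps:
R = 5/8 (R = (5 + 4*0)/8 = (5 + 0)/8 = (⅛)*5 = 5/8 ≈ 0.62500)
f = -1835/8 (f = 5/8 - 230 = -1835/8 ≈ -229.38)
f/x + d/354 = -1835/8/(-317) + 325/354 = -1835/8*(-1/317) + 325*(1/354) = 1835/2536 + 325/354 = 736895/448872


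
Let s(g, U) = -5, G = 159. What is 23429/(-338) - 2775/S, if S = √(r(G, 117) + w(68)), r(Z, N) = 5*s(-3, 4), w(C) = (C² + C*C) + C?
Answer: -23429/338 - 925*√9291/3097 ≈ -98.106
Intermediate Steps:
w(C) = C + 2*C² (w(C) = (C² + C²) + C = 2*C² + C = C + 2*C²)
r(Z, N) = -25 (r(Z, N) = 5*(-5) = -25)
S = √9291 (S = √(-25 + 68*(1 + 2*68)) = √(-25 + 68*(1 + 136)) = √(-25 + 68*137) = √(-25 + 9316) = √9291 ≈ 96.390)
23429/(-338) - 2775/S = 23429/(-338) - 2775*√9291/9291 = 23429*(-1/338) - 925*√9291/3097 = -23429/338 - 925*√9291/3097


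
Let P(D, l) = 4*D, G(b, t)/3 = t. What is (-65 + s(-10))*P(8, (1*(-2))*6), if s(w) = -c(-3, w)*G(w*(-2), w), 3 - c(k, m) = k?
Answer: 3680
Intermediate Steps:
G(b, t) = 3*t
c(k, m) = 3 - k
s(w) = -18*w (s(w) = -(3 - 1*(-3))*3*w = -(3 + 3)*3*w = -6*3*w = -18*w)
(-65 + s(-10))*P(8, (1*(-2))*6) = (-65 - 18*(-10))*(4*8) = (-65 + 180)*32 = 115*32 = 3680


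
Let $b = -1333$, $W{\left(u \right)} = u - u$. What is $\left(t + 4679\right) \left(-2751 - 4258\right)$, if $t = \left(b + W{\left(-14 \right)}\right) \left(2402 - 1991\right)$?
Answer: $3807176656$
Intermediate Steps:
$W{\left(u \right)} = 0$
$t = -547863$ ($t = \left(-1333 + 0\right) \left(2402 - 1991\right) = \left(-1333\right) 411 = -547863$)
$\left(t + 4679\right) \left(-2751 - 4258\right) = \left(-547863 + 4679\right) \left(-2751 - 4258\right) = \left(-543184\right) \left(-7009\right) = 3807176656$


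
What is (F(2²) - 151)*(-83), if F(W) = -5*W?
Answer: 14193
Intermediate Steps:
(F(2²) - 151)*(-83) = (-5*2² - 151)*(-83) = (-5*4 - 151)*(-83) = (-20 - 151)*(-83) = -171*(-83) = 14193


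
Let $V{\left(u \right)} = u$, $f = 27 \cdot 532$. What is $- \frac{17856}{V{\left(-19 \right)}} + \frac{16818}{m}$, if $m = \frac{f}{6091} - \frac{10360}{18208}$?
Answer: $\frac{4872759089736}{471287761} \approx 10339.0$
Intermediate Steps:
$f = 14364$
$m = \frac{24804619}{13863116}$ ($m = \frac{14364}{6091} - \frac{10360}{18208} = 14364 \cdot \frac{1}{6091} - \frac{1295}{2276} = \frac{14364}{6091} - \frac{1295}{2276} = \frac{24804619}{13863116} \approx 1.7893$)
$- \frac{17856}{V{\left(-19 \right)}} + \frac{16818}{m} = - \frac{17856}{-19} + \frac{16818}{\frac{24804619}{13863116}} = \left(-17856\right) \left(- \frac{1}{19}\right) + 16818 \cdot \frac{13863116}{24804619} = \frac{17856}{19} + \frac{233149884888}{24804619} = \frac{4872759089736}{471287761}$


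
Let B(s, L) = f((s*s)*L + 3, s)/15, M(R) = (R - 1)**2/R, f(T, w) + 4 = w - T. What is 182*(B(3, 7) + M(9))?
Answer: 21658/45 ≈ 481.29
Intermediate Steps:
f(T, w) = -4 + w - T (f(T, w) = -4 + (w - T) = -4 + w - T)
M(R) = (-1 + R)**2/R
B(s, L) = -7/15 + s/15 - L*s**2/15 (B(s, L) = (-4 + s - ((s*s)*L + 3))/15 = (-4 + s - (s**2*L + 3))*(1/15) = (-4 + s - (L*s**2 + 3))*(1/15) = (-4 + s - (3 + L*s**2))*(1/15) = (-4 + s + (-3 - L*s**2))*(1/15) = (-7 + s - L*s**2)*(1/15) = -7/15 + s/15 - L*s**2/15)
182*(B(3, 7) + M(9)) = 182*((-7/15 + (1/15)*3 - 1/15*7*3**2) + (-1 + 9)**2/9) = 182*((-7/15 + 1/5 - 1/15*7*9) + (1/9)*8**2) = 182*((-7/15 + 1/5 - 21/5) + (1/9)*64) = 182*(-67/15 + 64/9) = 182*(119/45) = 21658/45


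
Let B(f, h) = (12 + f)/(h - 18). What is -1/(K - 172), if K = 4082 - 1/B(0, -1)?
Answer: -12/46939 ≈ -0.00025565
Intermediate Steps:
B(f, h) = (12 + f)/(-18 + h)
K = 49003/12 (K = 4082 - 1/((12 + 0)/(-18 - 1)) = 4082 - 1/(12/(-19)) = 4082 - 1/((-1/19*12)) = 4082 - 1/(-12/19) = 4082 - 1*(-19/12) = 4082 + 19/12 = 49003/12 ≈ 4083.6)
-1/(K - 172) = -1/(49003/12 - 172) = -1/46939/12 = -1*12/46939 = -12/46939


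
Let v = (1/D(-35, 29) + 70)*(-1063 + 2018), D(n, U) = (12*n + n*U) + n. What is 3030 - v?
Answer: -18762889/294 ≈ -63819.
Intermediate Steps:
D(n, U) = 13*n + U*n (D(n, U) = (12*n + U*n) + n = 13*n + U*n)
v = 19653709/294 (v = (1/(-35*(13 + 29)) + 70)*(-1063 + 2018) = (1/(-35*42) + 70)*955 = (1/(-1470) + 70)*955 = (-1/1470 + 70)*955 = (102899/1470)*955 = 19653709/294 ≈ 66849.)
3030 - v = 3030 - 1*19653709/294 = 3030 - 19653709/294 = -18762889/294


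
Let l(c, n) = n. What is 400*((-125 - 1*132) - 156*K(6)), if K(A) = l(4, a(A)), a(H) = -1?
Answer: -40400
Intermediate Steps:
K(A) = -1
400*((-125 - 1*132) - 156*K(6)) = 400*((-125 - 1*132) - 156*(-1)) = 400*((-125 - 132) - 26*(-6)) = 400*(-257 + 156) = 400*(-101) = -40400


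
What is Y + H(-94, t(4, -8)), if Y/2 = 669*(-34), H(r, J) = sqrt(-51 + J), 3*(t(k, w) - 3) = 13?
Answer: -45492 + I*sqrt(393)/3 ≈ -45492.0 + 6.6081*I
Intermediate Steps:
t(k, w) = 22/3 (t(k, w) = 3 + (1/3)*13 = 3 + 13/3 = 22/3)
Y = -45492 (Y = 2*(669*(-34)) = 2*(-22746) = -45492)
Y + H(-94, t(4, -8)) = -45492 + sqrt(-51 + 22/3) = -45492 + sqrt(-131/3) = -45492 + I*sqrt(393)/3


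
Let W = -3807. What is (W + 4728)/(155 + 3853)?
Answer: 307/1336 ≈ 0.22979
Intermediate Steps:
(W + 4728)/(155 + 3853) = (-3807 + 4728)/(155 + 3853) = 921/4008 = 921*(1/4008) = 307/1336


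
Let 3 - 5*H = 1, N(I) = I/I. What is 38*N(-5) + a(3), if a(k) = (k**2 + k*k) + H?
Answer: 282/5 ≈ 56.400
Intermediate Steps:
N(I) = 1
H = 2/5 (H = 3/5 - 1/5*1 = 3/5 - 1/5 = 2/5 ≈ 0.40000)
a(k) = 2/5 + 2*k**2 (a(k) = (k**2 + k*k) + 2/5 = (k**2 + k**2) + 2/5 = 2*k**2 + 2/5 = 2/5 + 2*k**2)
38*N(-5) + a(3) = 38*1 + (2/5 + 2*3**2) = 38 + (2/5 + 2*9) = 38 + (2/5 + 18) = 38 + 92/5 = 282/5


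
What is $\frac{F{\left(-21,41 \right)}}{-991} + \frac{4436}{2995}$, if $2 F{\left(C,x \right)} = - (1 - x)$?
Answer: $\frac{4336176}{2968045} \approx 1.461$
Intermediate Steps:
$F{\left(C,x \right)} = - \frac{1}{2} + \frac{x}{2}$ ($F{\left(C,x \right)} = \frac{\left(-1\right) \left(1 - x\right)}{2} = \frac{-1 + x}{2} = - \frac{1}{2} + \frac{x}{2}$)
$\frac{F{\left(-21,41 \right)}}{-991} + \frac{4436}{2995} = \frac{- \frac{1}{2} + \frac{1}{2} \cdot 41}{-991} + \frac{4436}{2995} = \left(- \frac{1}{2} + \frac{41}{2}\right) \left(- \frac{1}{991}\right) + 4436 \cdot \frac{1}{2995} = 20 \left(- \frac{1}{991}\right) + \frac{4436}{2995} = - \frac{20}{991} + \frac{4436}{2995} = \frac{4336176}{2968045}$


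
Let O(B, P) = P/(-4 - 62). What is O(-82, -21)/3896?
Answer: 7/85712 ≈ 8.1669e-5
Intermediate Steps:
O(B, P) = -P/66 (O(B, P) = P/(-66) = -P/66)
O(-82, -21)/3896 = -1/66*(-21)/3896 = (7/22)*(1/3896) = 7/85712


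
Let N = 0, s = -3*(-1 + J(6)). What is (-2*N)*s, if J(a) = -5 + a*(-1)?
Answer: 0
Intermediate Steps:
J(a) = -5 - a
s = 36 (s = -3*(-1 + (-5 - 1*6)) = -3*(-1 + (-5 - 6)) = -3*(-1 - 11) = -3*(-12) = 36)
(-2*N)*s = -2*0*36 = 0*36 = 0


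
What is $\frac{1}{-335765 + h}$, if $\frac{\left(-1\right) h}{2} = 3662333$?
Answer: $- \frac{1}{7660431} \approx -1.3054 \cdot 10^{-7}$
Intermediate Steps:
$h = -7324666$ ($h = \left(-2\right) 3662333 = -7324666$)
$\frac{1}{-335765 + h} = \frac{1}{-335765 - 7324666} = \frac{1}{-7660431} = - \frac{1}{7660431}$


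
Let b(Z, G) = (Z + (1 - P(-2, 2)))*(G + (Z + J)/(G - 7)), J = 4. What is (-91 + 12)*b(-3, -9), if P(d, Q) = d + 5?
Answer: -57275/16 ≈ -3579.7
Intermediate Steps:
P(d, Q) = 5 + d
b(Z, G) = (-2 + Z)*(G + (4 + Z)/(-7 + G)) (b(Z, G) = (Z + (1 - (5 - 2)))*(G + (Z + 4)/(G - 7)) = (Z + (1 - 1*3))*(G + (4 + Z)/(-7 + G)) = (Z + (1 - 3))*(G + (4 + Z)/(-7 + G)) = (Z - 2)*(G + (4 + Z)/(-7 + G)) = (-2 + Z)*(G + (4 + Z)/(-7 + G)))
(-91 + 12)*b(-3, -9) = (-91 + 12)*((-8 + (-3)² - 2*(-9)² + 2*(-3) + 14*(-9) - 3*(-9)² - 7*(-9)*(-3))/(-7 - 9)) = -79*(-8 + 9 - 2*81 - 6 - 126 - 3*81 - 189)/(-16) = -(-79)*(-8 + 9 - 162 - 6 - 126 - 243 - 189)/16 = -(-79)*(-725)/16 = -79*725/16 = -57275/16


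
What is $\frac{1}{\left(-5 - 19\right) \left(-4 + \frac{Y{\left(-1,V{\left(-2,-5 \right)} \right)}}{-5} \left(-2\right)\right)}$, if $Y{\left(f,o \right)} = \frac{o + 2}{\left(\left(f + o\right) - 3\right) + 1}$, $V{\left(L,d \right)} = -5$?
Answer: $\frac{5}{462} \approx 0.010823$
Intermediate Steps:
$Y{\left(f,o \right)} = \frac{2 + o}{-2 + f + o}$ ($Y{\left(f,o \right)} = \frac{2 + o}{\left(-3 + f + o\right) + 1} = \frac{2 + o}{-2 + f + o}$)
$\frac{1}{\left(-5 - 19\right) \left(-4 + \frac{Y{\left(-1,V{\left(-2,-5 \right)} \right)}}{-5} \left(-2\right)\right)} = \frac{1}{\left(-5 - 19\right) \left(-4 + \frac{\frac{1}{-2 - 1 - 5} \left(2 - 5\right)}{-5} \left(-2\right)\right)} = \frac{1}{\left(-5 - 19\right) \left(-4 + \frac{1}{-8} \left(-3\right) \left(- \frac{1}{5}\right) \left(-2\right)\right)} = \frac{1}{\left(-24\right) \left(-4 + \left(- \frac{1}{8}\right) \left(-3\right) \left(- \frac{1}{5}\right) \left(-2\right)\right)} = \frac{1}{\left(-24\right) \left(-4 + \frac{3}{8} \left(- \frac{1}{5}\right) \left(-2\right)\right)} = \frac{1}{\left(-24\right) \left(-4 - - \frac{3}{20}\right)} = \frac{1}{\left(-24\right) \left(-4 + \frac{3}{20}\right)} = \frac{1}{\left(-24\right) \left(- \frac{77}{20}\right)} = \frac{1}{\frac{462}{5}} = \frac{5}{462}$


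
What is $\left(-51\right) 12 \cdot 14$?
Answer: $-8568$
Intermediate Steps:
$\left(-51\right) 12 \cdot 14 = \left(-612\right) 14 = -8568$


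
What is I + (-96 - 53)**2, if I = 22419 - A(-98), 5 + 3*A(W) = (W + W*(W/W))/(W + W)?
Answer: 133864/3 ≈ 44621.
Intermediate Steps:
A(W) = -4/3 (A(W) = -5/3 + ((W + W*(W/W))/(W + W))/3 = -5/3 + ((W + W*1)/((2*W)))/3 = -5/3 + ((W + W)*(1/(2*W)))/3 = -5/3 + ((2*W)*(1/(2*W)))/3 = -5/3 + (1/3)*1 = -5/3 + 1/3 = -4/3)
I = 67261/3 (I = 22419 - 1*(-4/3) = 22419 + 4/3 = 67261/3 ≈ 22420.)
I + (-96 - 53)**2 = 67261/3 + (-96 - 53)**2 = 67261/3 + (-149)**2 = 67261/3 + 22201 = 133864/3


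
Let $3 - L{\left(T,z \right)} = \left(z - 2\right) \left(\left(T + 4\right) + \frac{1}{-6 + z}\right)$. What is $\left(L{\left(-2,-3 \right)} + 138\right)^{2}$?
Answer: $\frac{1833316}{81} \approx 22634.0$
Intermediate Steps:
$L{\left(T,z \right)} = 3 - \left(-2 + z\right) \left(4 + T + \frac{1}{-6 + z}\right)$ ($L{\left(T,z \right)} = 3 - \left(z - 2\right) \left(\left(T + 4\right) + \frac{1}{-6 + z}\right) = 3 - \left(-2 + z\right) \left(\left(4 + T\right) + \frac{1}{-6 + z}\right) = 3 - \left(-2 + z\right) \left(4 + T + \frac{1}{-6 + z}\right)$)
$\left(L{\left(-2,-3 \right)} + 138\right)^{2} = \left(\frac{-64 - -24 - 4 \left(-3\right)^{2} + 34 \left(-3\right) - - 2 \left(-3\right)^{2} + 8 \left(-2\right) \left(-3\right)}{-6 - 3} + 138\right)^{2} = \left(\frac{-64 + 24 - 36 - 102 - \left(-2\right) 9 + 48}{-9} + 138\right)^{2} = \left(- \frac{-64 + 24 - 36 - 102 + 18 + 48}{9} + 138\right)^{2} = \left(\left(- \frac{1}{9}\right) \left(-112\right) + 138\right)^{2} = \left(\frac{112}{9} + 138\right)^{2} = \left(\frac{1354}{9}\right)^{2} = \frac{1833316}{81}$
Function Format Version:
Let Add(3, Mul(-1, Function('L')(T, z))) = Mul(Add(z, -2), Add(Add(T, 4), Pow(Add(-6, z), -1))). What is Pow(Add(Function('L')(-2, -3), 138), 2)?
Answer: Rational(1833316, 81) ≈ 22634.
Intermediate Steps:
Function('L')(T, z) = Add(3, Mul(-1, Add(-2, z), Add(4, T, Pow(Add(-6, z), -1)))) (Function('L')(T, z) = Add(3, Mul(-1, Mul(Add(z, -2), Add(Add(T, 4), Pow(Add(-6, z), -1))))) = Add(3, Mul(-1, Mul(Add(-2, z), Add(Add(4, T), Pow(Add(-6, z), -1))))) = Add(3, Mul(-1, Mul(Add(-2, z), Add(4, T, Pow(Add(-6, z), -1))))) = Add(3, Mul(-1, Add(-2, z), Add(4, T, Pow(Add(-6, z), -1)))))
Pow(Add(Function('L')(-2, -3), 138), 2) = Pow(Add(Mul(Pow(Add(-6, -3), -1), Add(-64, Mul(-12, -2), Mul(-4, Pow(-3, 2)), Mul(34, -3), Mul(-1, -2, Pow(-3, 2)), Mul(8, -2, -3))), 138), 2) = Pow(Add(Mul(Pow(-9, -1), Add(-64, 24, Mul(-4, 9), -102, Mul(-1, -2, 9), 48)), 138), 2) = Pow(Add(Mul(Rational(-1, 9), Add(-64, 24, -36, -102, 18, 48)), 138), 2) = Pow(Add(Mul(Rational(-1, 9), -112), 138), 2) = Pow(Add(Rational(112, 9), 138), 2) = Pow(Rational(1354, 9), 2) = Rational(1833316, 81)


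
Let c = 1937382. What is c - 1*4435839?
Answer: -2498457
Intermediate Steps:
c - 1*4435839 = 1937382 - 1*4435839 = 1937382 - 4435839 = -2498457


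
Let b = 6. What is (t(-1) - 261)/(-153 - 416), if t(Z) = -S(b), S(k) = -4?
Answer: 257/569 ≈ 0.45167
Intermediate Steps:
t(Z) = 4 (t(Z) = -1*(-4) = 4)
(t(-1) - 261)/(-153 - 416) = (4 - 261)/(-153 - 416) = -257/(-569) = -257*(-1/569) = 257/569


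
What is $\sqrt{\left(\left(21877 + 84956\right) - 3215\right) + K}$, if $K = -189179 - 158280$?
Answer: $i \sqrt{243841} \approx 493.8 i$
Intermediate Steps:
$K = -347459$ ($K = -189179 - 158280 = -347459$)
$\sqrt{\left(\left(21877 + 84956\right) - 3215\right) + K} = \sqrt{\left(\left(21877 + 84956\right) - 3215\right) - 347459} = \sqrt{\left(106833 - 3215\right) - 347459} = \sqrt{103618 - 347459} = \sqrt{-243841} = i \sqrt{243841}$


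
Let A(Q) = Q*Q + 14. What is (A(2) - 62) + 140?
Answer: 96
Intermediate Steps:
A(Q) = 14 + Q**2 (A(Q) = Q**2 + 14 = 14 + Q**2)
(A(2) - 62) + 140 = ((14 + 2**2) - 62) + 140 = ((14 + 4) - 62) + 140 = (18 - 62) + 140 = -44 + 140 = 96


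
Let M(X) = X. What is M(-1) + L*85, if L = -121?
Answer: -10286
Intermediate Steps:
M(-1) + L*85 = -1 - 121*85 = -1 - 10285 = -10286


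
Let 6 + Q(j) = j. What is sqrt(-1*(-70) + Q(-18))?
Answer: sqrt(46) ≈ 6.7823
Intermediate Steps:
Q(j) = -6 + j
sqrt(-1*(-70) + Q(-18)) = sqrt(-1*(-70) + (-6 - 18)) = sqrt(70 - 24) = sqrt(46)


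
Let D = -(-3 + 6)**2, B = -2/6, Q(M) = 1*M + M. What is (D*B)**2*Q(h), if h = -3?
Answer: -54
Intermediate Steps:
Q(M) = 2*M (Q(M) = M + M = 2*M)
B = -1/3 (B = -2*1/6 = -1/3 ≈ -0.33333)
D = -9 (D = -1*3**2 = -1*9 = -9)
(D*B)**2*Q(h) = (-9*(-1/3))**2*(2*(-3)) = 3**2*(-6) = 9*(-6) = -54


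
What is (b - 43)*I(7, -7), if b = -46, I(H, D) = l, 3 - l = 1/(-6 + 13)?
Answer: -1780/7 ≈ -254.29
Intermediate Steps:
l = 20/7 (l = 3 - 1/(-6 + 13) = 3 - 1/7 = 3 - 1*⅐ = 3 - ⅐ = 20/7 ≈ 2.8571)
I(H, D) = 20/7
(b - 43)*I(7, -7) = (-46 - 43)*(20/7) = -89*20/7 = -1780/7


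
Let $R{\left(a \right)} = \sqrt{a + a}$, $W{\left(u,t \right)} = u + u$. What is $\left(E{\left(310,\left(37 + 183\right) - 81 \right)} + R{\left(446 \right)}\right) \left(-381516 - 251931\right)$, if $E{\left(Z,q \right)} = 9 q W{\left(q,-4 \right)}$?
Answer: $-220298930766 - 1266894 \sqrt{223} \approx -2.2032 \cdot 10^{11}$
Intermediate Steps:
$W{\left(u,t \right)} = 2 u$
$R{\left(a \right)} = \sqrt{2} \sqrt{a}$ ($R{\left(a \right)} = \sqrt{2 a} = \sqrt{2} \sqrt{a}$)
$E{\left(Z,q \right)} = 18 q^{2}$ ($E{\left(Z,q \right)} = 9 q 2 q = 18 q^{2}$)
$\left(E{\left(310,\left(37 + 183\right) - 81 \right)} + R{\left(446 \right)}\right) \left(-381516 - 251931\right) = \left(18 \left(\left(37 + 183\right) - 81\right)^{2} + \sqrt{2} \sqrt{446}\right) \left(-381516 - 251931\right) = \left(18 \left(220 - 81\right)^{2} + 2 \sqrt{223}\right) \left(-633447\right) = \left(18 \cdot 139^{2} + 2 \sqrt{223}\right) \left(-633447\right) = \left(18 \cdot 19321 + 2 \sqrt{223}\right) \left(-633447\right) = \left(347778 + 2 \sqrt{223}\right) \left(-633447\right) = -220298930766 - 1266894 \sqrt{223}$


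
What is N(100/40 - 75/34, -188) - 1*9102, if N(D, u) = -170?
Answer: -9272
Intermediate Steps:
N(100/40 - 75/34, -188) - 1*9102 = -170 - 1*9102 = -170 - 9102 = -9272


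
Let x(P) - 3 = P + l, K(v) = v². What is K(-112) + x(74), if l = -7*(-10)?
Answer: 12691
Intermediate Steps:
l = 70
x(P) = 73 + P (x(P) = 3 + (P + 70) = 3 + (70 + P) = 73 + P)
K(-112) + x(74) = (-112)² + (73 + 74) = 12544 + 147 = 12691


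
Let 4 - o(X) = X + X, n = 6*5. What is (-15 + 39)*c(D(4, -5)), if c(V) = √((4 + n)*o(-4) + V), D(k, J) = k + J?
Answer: 24*√407 ≈ 484.18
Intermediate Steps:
n = 30
o(X) = 4 - 2*X (o(X) = 4 - (X + X) = 4 - 2*X)
D(k, J) = J + k
c(V) = √(408 + V) (c(V) = √((4 + 30)*(4 - 2*(-4)) + V) = √(34*(4 + 8) + V) = √(34*12 + V) = √(408 + V))
(-15 + 39)*c(D(4, -5)) = (-15 + 39)*√(408 + (-5 + 4)) = 24*√(408 - 1) = 24*√407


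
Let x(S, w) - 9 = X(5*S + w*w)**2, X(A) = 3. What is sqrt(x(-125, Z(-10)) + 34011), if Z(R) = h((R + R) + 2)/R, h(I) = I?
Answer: 3*sqrt(3781) ≈ 184.47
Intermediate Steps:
Z(R) = (2 + 2*R)/R (Z(R) = ((R + R) + 2)/R = (2*R + 2)/R = (2 + 2*R)/R)
x(S, w) = 18 (x(S, w) = 9 + 3**2 = 9 + 9 = 18)
sqrt(x(-125, Z(-10)) + 34011) = sqrt(18 + 34011) = sqrt(34029) = 3*sqrt(3781)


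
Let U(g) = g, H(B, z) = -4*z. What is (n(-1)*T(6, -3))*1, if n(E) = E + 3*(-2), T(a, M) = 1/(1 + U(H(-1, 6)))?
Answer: 7/23 ≈ 0.30435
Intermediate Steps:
T(a, M) = -1/23 (T(a, M) = 1/(1 - 4*6) = 1/(1 - 24) = 1/(-23) = -1/23)
n(E) = -6 + E (n(E) = E - 6 = -6 + E)
(n(-1)*T(6, -3))*1 = ((-6 - 1)*(-1/23))*1 = -7*(-1/23)*1 = (7/23)*1 = 7/23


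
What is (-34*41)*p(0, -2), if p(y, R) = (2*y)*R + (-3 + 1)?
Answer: 2788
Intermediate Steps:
p(y, R) = -2 + 2*R*y (p(y, R) = 2*R*y - 2 = -2 + 2*R*y)
(-34*41)*p(0, -2) = (-34*41)*(-2 + 2*(-2)*0) = -1394*(-2 + 0) = -1394*(-2) = 2788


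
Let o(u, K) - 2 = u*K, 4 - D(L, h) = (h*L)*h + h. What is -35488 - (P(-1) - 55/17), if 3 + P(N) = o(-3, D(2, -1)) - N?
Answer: -603088/17 ≈ -35476.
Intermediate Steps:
D(L, h) = 4 - h - L*h² (D(L, h) = 4 - ((h*L)*h + h) = 4 - ((L*h)*h + h) = 4 - (L*h² + h) = 4 - (h + L*h²) = 4 + (-h - L*h²) = 4 - h - L*h²)
o(u, K) = 2 + K*u (o(u, K) = 2 + u*K = 2 + K*u)
P(N) = -10 - N (P(N) = -3 + ((2 + (4 - 1*(-1) - 1*2*(-1)²)*(-3)) - N) = -3 + ((2 + (4 + 1 - 1*2*1)*(-3)) - N) = -3 + ((2 + (4 + 1 - 2)*(-3)) - N) = -3 + ((2 + 3*(-3)) - N) = -3 + ((2 - 9) - N) = -3 + (-7 - N) = -10 - N)
-35488 - (P(-1) - 55/17) = -35488 - ((-10 - 1*(-1)) - 55/17) = -35488 - ((-10 + 1) - 55*1/17) = -35488 - (-9 - 55/17) = -35488 - 1*(-208/17) = -35488 + 208/17 = -603088/17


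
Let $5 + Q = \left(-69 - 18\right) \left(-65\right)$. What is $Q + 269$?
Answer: $5919$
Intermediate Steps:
$Q = 5650$ ($Q = -5 + \left(-69 - 18\right) \left(-65\right) = -5 - -5655 = -5 + 5655 = 5650$)
$Q + 269 = 5650 + 269 = 5919$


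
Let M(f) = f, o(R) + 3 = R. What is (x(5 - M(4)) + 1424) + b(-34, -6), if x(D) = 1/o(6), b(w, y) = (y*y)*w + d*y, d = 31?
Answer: 43/3 ≈ 14.333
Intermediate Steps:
o(R) = -3 + R
b(w, y) = 31*y + w*y**2 (b(w, y) = (y*y)*w + 31*y = y**2*w + 31*y = w*y**2 + 31*y = 31*y + w*y**2)
x(D) = 1/3 (x(D) = 1/(-3 + 6) = 1/3)
(x(5 - M(4)) + 1424) + b(-34, -6) = (1/3 + 1424) - 6*(31 - 34*(-6)) = 4273/3 - 6*(31 + 204) = 4273/3 - 6*235 = 4273/3 - 1410 = 43/3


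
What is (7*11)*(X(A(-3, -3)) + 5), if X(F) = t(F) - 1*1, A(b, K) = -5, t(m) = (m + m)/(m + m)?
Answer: 385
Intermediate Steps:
t(m) = 1 (t(m) = (2*m)/((2*m)) = (2*m)*(1/(2*m)) = 1)
X(F) = 0 (X(F) = 1 - 1*1 = 1 - 1 = 0)
(7*11)*(X(A(-3, -3)) + 5) = (7*11)*(0 + 5) = 77*5 = 385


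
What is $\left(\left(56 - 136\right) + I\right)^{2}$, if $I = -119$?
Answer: $39601$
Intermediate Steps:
$\left(\left(56 - 136\right) + I\right)^{2} = \left(\left(56 - 136\right) - 119\right)^{2} = \left(-80 - 119\right)^{2} = \left(-199\right)^{2} = 39601$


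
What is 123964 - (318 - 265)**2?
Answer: 121155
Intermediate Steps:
123964 - (318 - 265)**2 = 123964 - 1*53**2 = 123964 - 1*2809 = 123964 - 2809 = 121155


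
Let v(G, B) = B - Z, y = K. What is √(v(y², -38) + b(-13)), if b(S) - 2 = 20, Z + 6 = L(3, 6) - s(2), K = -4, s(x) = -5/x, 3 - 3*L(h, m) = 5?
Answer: I*√426/6 ≈ 3.44*I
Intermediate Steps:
L(h, m) = -⅔ (L(h, m) = 1 - ⅓*5 = 1 - 5/3 = -⅔)
Z = -25/6 (Z = -6 + (-⅔ - (-5)/2) = -6 + (-⅔ - 1*(-5/2)) = -6 + (-⅔ + 5/2) = -6 + 11/6 = -25/6 ≈ -4.1667)
y = -4
b(S) = 22 (b(S) = 2 + 20 = 22)
v(G, B) = 25/6 + B (v(G, B) = B - 1*(-25/6) = B + 25/6 = 25/6 + B)
√(v(y², -38) + b(-13)) = √((25/6 - 38) + 22) = √(-203/6 + 22) = √(-71/6) = I*√426/6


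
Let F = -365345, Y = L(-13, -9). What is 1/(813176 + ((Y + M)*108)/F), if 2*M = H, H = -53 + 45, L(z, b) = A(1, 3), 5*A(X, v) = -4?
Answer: 1826725/1485448931192 ≈ 1.2297e-6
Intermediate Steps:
A(X, v) = -⅘ (A(X, v) = (⅕)*(-4) = -⅘)
L(z, b) = -⅘
Y = -⅘ ≈ -0.80000
H = -8
M = -4 (M = (½)*(-8) = -4)
1/(813176 + ((Y + M)*108)/F) = 1/(813176 + ((-⅘ - 4)*108)/(-365345)) = 1/(813176 - 24/5*108*(-1/365345)) = 1/(813176 - 2592/5*(-1/365345)) = 1/(813176 + 2592/1826725) = 1/(1485448931192/1826725) = 1826725/1485448931192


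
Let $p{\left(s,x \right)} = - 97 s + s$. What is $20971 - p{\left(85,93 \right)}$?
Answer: $29131$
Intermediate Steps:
$p{\left(s,x \right)} = - 96 s$
$20971 - p{\left(85,93 \right)} = 20971 - \left(-96\right) 85 = 20971 - -8160 = 20971 + 8160 = 29131$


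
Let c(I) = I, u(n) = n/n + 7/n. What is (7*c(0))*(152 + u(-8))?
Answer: 0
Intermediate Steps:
u(n) = 1 + 7/n
(7*c(0))*(152 + u(-8)) = (7*0)*(152 + (7 - 8)/(-8)) = 0*(152 - ⅛*(-1)) = 0*(152 + ⅛) = 0*(1217/8) = 0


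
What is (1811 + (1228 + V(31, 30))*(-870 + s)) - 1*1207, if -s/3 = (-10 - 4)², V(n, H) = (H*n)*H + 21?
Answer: -42498638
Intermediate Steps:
V(n, H) = 21 + n*H² (V(n, H) = n*H² + 21 = 21 + n*H²)
s = -588 (s = -3*(-10 - 4)² = -3*(-14)² = -3*196 = -588)
(1811 + (1228 + V(31, 30))*(-870 + s)) - 1*1207 = (1811 + (1228 + (21 + 31*30²))*(-870 - 588)) - 1*1207 = (1811 + (1228 + (21 + 31*900))*(-1458)) - 1207 = (1811 + (1228 + (21 + 27900))*(-1458)) - 1207 = (1811 + (1228 + 27921)*(-1458)) - 1207 = (1811 + 29149*(-1458)) - 1207 = (1811 - 42499242) - 1207 = -42497431 - 1207 = -42498638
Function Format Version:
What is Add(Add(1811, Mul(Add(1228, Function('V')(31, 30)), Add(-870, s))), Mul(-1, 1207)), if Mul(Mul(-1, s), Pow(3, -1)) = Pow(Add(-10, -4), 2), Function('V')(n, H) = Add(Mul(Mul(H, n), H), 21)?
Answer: -42498638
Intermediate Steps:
Function('V')(n, H) = Add(21, Mul(n, Pow(H, 2))) (Function('V')(n, H) = Add(Mul(n, Pow(H, 2)), 21) = Add(21, Mul(n, Pow(H, 2))))
s = -588 (s = Mul(-3, Pow(Add(-10, -4), 2)) = Mul(-3, Pow(-14, 2)) = Mul(-3, 196) = -588)
Add(Add(1811, Mul(Add(1228, Function('V')(31, 30)), Add(-870, s))), Mul(-1, 1207)) = Add(Add(1811, Mul(Add(1228, Add(21, Mul(31, Pow(30, 2)))), Add(-870, -588))), Mul(-1, 1207)) = Add(Add(1811, Mul(Add(1228, Add(21, Mul(31, 900))), -1458)), -1207) = Add(Add(1811, Mul(Add(1228, Add(21, 27900)), -1458)), -1207) = Add(Add(1811, Mul(Add(1228, 27921), -1458)), -1207) = Add(Add(1811, Mul(29149, -1458)), -1207) = Add(Add(1811, -42499242), -1207) = Add(-42497431, -1207) = -42498638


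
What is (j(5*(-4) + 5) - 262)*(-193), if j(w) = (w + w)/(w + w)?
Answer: 50373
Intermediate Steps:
j(w) = 1 (j(w) = (2*w)/((2*w)) = (2*w)*(1/(2*w)) = 1)
(j(5*(-4) + 5) - 262)*(-193) = (1 - 262)*(-193) = -261*(-193) = 50373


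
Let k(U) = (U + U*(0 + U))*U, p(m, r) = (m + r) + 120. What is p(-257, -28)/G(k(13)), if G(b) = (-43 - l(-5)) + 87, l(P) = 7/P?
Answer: -825/227 ≈ -3.6344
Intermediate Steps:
p(m, r) = 120 + m + r
k(U) = U*(U + U²) (k(U) = (U + U*U)*U = (U + U²)*U = U*(U + U²))
G(b) = 227/5 (G(b) = (-43 - 7/(-5)) + 87 = (-43 - 7*(-1)/5) + 87 = (-43 - 1*(-7/5)) + 87 = (-43 + 7/5) + 87 = -208/5 + 87 = 227/5)
p(-257, -28)/G(k(13)) = (120 - 257 - 28)/(227/5) = -165*5/227 = -825/227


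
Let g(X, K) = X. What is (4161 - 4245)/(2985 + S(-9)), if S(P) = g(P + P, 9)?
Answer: -28/989 ≈ -0.028311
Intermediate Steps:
S(P) = 2*P (S(P) = P + P = 2*P)
(4161 - 4245)/(2985 + S(-9)) = (4161 - 4245)/(2985 + 2*(-9)) = -84/(2985 - 18) = -84/2967 = -84*1/2967 = -28/989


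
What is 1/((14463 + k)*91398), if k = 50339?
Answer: 1/5922773196 ≈ 1.6884e-10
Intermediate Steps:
1/((14463 + k)*91398) = 1/((14463 + 50339)*91398) = (1/91398)/64802 = (1/64802)*(1/91398) = 1/5922773196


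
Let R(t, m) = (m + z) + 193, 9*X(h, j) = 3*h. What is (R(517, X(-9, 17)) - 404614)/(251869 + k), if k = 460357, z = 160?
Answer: -202132/356113 ≈ -0.56761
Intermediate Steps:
X(h, j) = h/3 (X(h, j) = (3*h)/9 = h/3)
R(t, m) = 353 + m (R(t, m) = (m + 160) + 193 = (160 + m) + 193 = 353 + m)
(R(517, X(-9, 17)) - 404614)/(251869 + k) = ((353 + (1/3)*(-9)) - 404614)/(251869 + 460357) = ((353 - 3) - 404614)/712226 = (350 - 404614)*(1/712226) = -404264*1/712226 = -202132/356113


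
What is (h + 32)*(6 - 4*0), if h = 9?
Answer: 246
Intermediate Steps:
(h + 32)*(6 - 4*0) = (9 + 32)*(6 - 4*0) = 41*(6 + 0) = 41*6 = 246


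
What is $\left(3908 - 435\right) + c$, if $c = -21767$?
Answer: $-18294$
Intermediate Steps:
$\left(3908 - 435\right) + c = \left(3908 - 435\right) - 21767 = 3473 - 21767 = -18294$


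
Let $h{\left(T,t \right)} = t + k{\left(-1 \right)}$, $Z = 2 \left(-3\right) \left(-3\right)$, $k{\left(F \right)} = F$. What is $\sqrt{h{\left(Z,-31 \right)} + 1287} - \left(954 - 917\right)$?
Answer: $-37 + \sqrt{1255} \approx -1.574$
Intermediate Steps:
$Z = 18$ ($Z = \left(-6\right) \left(-3\right) = 18$)
$h{\left(T,t \right)} = -1 + t$ ($h{\left(T,t \right)} = t - 1 = -1 + t$)
$\sqrt{h{\left(Z,-31 \right)} + 1287} - \left(954 - 917\right) = \sqrt{\left(-1 - 31\right) + 1287} - \left(954 - 917\right) = \sqrt{-32 + 1287} - 37 = \sqrt{1255} - 37 = -37 + \sqrt{1255}$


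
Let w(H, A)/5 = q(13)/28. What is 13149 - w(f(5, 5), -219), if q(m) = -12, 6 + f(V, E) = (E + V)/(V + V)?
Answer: 92058/7 ≈ 13151.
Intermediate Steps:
f(V, E) = -6 + (E + V)/(2*V) (f(V, E) = -6 + (E + V)/(V + V) = -6 + (E + V)/((2*V)) = -6 + (E + V)*(1/(2*V)) = -6 + (E + V)/(2*V))
w(H, A) = -15/7 (w(H, A) = 5*(-12/28) = 5*(-12*1/28) = 5*(-3/7) = -15/7)
13149 - w(f(5, 5), -219) = 13149 - 1*(-15/7) = 13149 + 15/7 = 92058/7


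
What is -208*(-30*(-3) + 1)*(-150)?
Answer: 2839200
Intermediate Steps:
-208*(-30*(-3) + 1)*(-150) = -208*(-5*(-18) + 1)*(-150) = -208*(90 + 1)*(-150) = -208*91*(-150) = -18928*(-150) = 2839200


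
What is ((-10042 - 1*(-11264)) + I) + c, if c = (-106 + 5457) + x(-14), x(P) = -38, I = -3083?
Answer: 3452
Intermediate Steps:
c = 5313 (c = (-106 + 5457) - 38 = 5351 - 38 = 5313)
((-10042 - 1*(-11264)) + I) + c = ((-10042 - 1*(-11264)) - 3083) + 5313 = ((-10042 + 11264) - 3083) + 5313 = (1222 - 3083) + 5313 = -1861 + 5313 = 3452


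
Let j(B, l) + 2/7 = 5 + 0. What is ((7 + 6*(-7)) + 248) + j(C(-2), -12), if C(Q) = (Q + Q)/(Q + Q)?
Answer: 1524/7 ≈ 217.71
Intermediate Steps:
C(Q) = 1 (C(Q) = (2*Q)/((2*Q)) = (2*Q)*(1/(2*Q)) = 1)
j(B, l) = 33/7 (j(B, l) = -2/7 + (5 + 0) = -2/7 + 5 = 33/7)
((7 + 6*(-7)) + 248) + j(C(-2), -12) = ((7 + 6*(-7)) + 248) + 33/7 = ((7 - 42) + 248) + 33/7 = (-35 + 248) + 33/7 = 213 + 33/7 = 1524/7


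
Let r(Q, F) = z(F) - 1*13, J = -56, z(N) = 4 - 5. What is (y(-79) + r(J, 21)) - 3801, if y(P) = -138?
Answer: -3953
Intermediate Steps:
z(N) = -1
r(Q, F) = -14 (r(Q, F) = -1 - 1*13 = -1 - 13 = -14)
(y(-79) + r(J, 21)) - 3801 = (-138 - 14) - 3801 = -152 - 3801 = -3953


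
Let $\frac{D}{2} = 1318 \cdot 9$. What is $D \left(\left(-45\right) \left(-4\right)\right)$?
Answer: $4270320$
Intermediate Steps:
$D = 23724$ ($D = 2 \cdot 1318 \cdot 9 = 2 \cdot 11862 = 23724$)
$D \left(\left(-45\right) \left(-4\right)\right) = 23724 \left(\left(-45\right) \left(-4\right)\right) = 23724 \cdot 180 = 4270320$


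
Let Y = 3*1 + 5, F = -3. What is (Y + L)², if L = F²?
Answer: 289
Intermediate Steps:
L = 9 (L = (-3)² = 9)
Y = 8 (Y = 3 + 5 = 8)
(Y + L)² = (8 + 9)² = 17² = 289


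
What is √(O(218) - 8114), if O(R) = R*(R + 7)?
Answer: 2*√10234 ≈ 202.33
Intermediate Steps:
O(R) = R*(7 + R)
√(O(218) - 8114) = √(218*(7 + 218) - 8114) = √(218*225 - 8114) = √(49050 - 8114) = √40936 = 2*√10234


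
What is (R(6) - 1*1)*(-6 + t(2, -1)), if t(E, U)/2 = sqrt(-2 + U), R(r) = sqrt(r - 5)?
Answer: 0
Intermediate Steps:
R(r) = sqrt(-5 + r)
t(E, U) = 2*sqrt(-2 + U)
(R(6) - 1*1)*(-6 + t(2, -1)) = (sqrt(-5 + 6) - 1*1)*(-6 + 2*sqrt(-2 - 1)) = (sqrt(1) - 1)*(-6 + 2*sqrt(-3)) = (1 - 1)*(-6 + 2*(I*sqrt(3))) = 0*(-6 + 2*I*sqrt(3)) = 0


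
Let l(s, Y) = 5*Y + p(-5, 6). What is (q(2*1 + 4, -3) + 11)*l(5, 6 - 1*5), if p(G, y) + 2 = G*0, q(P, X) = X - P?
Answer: 6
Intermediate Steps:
p(G, y) = -2 (p(G, y) = -2 + G*0 = -2 + 0 = -2)
l(s, Y) = -2 + 5*Y (l(s, Y) = 5*Y - 2 = -2 + 5*Y)
(q(2*1 + 4, -3) + 11)*l(5, 6 - 1*5) = ((-3 - (2*1 + 4)) + 11)*(-2 + 5*(6 - 1*5)) = ((-3 - (2 + 4)) + 11)*(-2 + 5*(6 - 5)) = ((-3 - 1*6) + 11)*(-2 + 5*1) = ((-3 - 6) + 11)*(-2 + 5) = (-9 + 11)*3 = 2*3 = 6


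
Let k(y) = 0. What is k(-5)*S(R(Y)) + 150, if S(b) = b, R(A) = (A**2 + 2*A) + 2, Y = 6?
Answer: 150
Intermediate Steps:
R(A) = 2 + A**2 + 2*A
k(-5)*S(R(Y)) + 150 = 0*(2 + 6**2 + 2*6) + 150 = 0*(2 + 36 + 12) + 150 = 0*50 + 150 = 0 + 150 = 150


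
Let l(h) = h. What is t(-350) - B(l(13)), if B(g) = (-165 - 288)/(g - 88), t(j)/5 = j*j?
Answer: 15312349/25 ≈ 6.1249e+5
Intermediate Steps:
t(j) = 5*j**2 (t(j) = 5*(j*j) = 5*j**2)
B(g) = -453/(-88 + g)
t(-350) - B(l(13)) = 5*(-350)**2 - (-453)/(-88 + 13) = 5*122500 - (-453)/(-75) = 612500 - (-453)*(-1)/75 = 612500 - 1*151/25 = 612500 - 151/25 = 15312349/25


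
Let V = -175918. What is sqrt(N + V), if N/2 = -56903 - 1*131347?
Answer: I*sqrt(552418) ≈ 743.25*I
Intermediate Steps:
N = -376500 (N = 2*(-56903 - 1*131347) = 2*(-56903 - 131347) = 2*(-188250) = -376500)
sqrt(N + V) = sqrt(-376500 - 175918) = sqrt(-552418) = I*sqrt(552418)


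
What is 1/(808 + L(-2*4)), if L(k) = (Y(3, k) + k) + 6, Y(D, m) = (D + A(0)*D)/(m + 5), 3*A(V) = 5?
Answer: 3/2410 ≈ 0.0012448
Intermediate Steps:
A(V) = 5/3 (A(V) = (⅓)*5 = 5/3)
Y(D, m) = 8*D/(3*(5 + m)) (Y(D, m) = (D + 5*D/3)/(m + 5) = (8*D/3)/(5 + m) = 8*D/(3*(5 + m)))
L(k) = 6 + k + 8/(5 + k) (L(k) = ((8/3)*3/(5 + k) + k) + 6 = (8/(5 + k) + k) + 6 = (k + 8/(5 + k)) + 6 = 6 + k + 8/(5 + k))
1/(808 + L(-2*4)) = 1/(808 + (8 + (5 - 2*4)*(6 - 2*4))/(5 - 2*4)) = 1/(808 + (8 + (5 - 8)*(6 - 8))/(5 - 8)) = 1/(808 + (8 - 3*(-2))/(-3)) = 1/(808 - (8 + 6)/3) = 1/(808 - ⅓*14) = 1/(808 - 14/3) = 1/(2410/3) = 3/2410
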